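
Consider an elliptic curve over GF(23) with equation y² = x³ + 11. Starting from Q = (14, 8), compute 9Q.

(14, 8)

Double-and-add on 9 = (1001)₂. Start with Q = (14, 8) for the leading 1-bit.
double: tangent at (14, 8): λ = (3·14² + 0)/(2·8) ≡ 13/16. 16⁻¹ ≡ 13 (mod 23), so λ ≡ 13·13 ≡ 8.
  x = λ² - 14 - 14 = 64 - 28 ≡ 13; y = λ·(14 - 13) - 8 ≡ 0. → (13, 0)
double: (13, 0) + (13, 0): same x and y₁ ≡ -y₂, so the sum is O.
double: O + O = O (identity).
add Q: O + (14, 8) = (14, 8) (identity).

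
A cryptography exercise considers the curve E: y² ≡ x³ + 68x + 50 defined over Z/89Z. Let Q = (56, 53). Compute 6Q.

(13, 4)

Double-and-add on 6 = (110)₂. Start with Q = (56, 53) for the leading 1-bit.
double: tangent at (56, 53): λ = (3·56² + 68)/(2·53) ≡ 42/17. 17⁻¹ ≡ 21 (mod 89) since 17·21 = 357 ≡ 1, so λ ≡ 42·21 ≡ 81.
  x = λ² - 56 - 56 = 6561 - 112 ≡ 41; y = λ·(56 - 41) - 53 ≡ 5. → (41, 5)
add Q: (41, 5) + (56, 53). λ = (53 - 5)/(56 - 41) ≡ 48/15 mod 89. 15⁻¹ ≡ 6 (mod 89) since 15·6 = 90 ≡ 1, so λ ≡ 21.
  x = λ² - 41 - 56 = 441 - 97 ≡ 77; y = λ·(41 - 77) - 5 ≡ 40. → (77, 40)
double: tangent at (77, 40): λ = (3·77² + 68)/(2·40) ≡ 55/80. 80⁻¹ ≡ 79 (mod 89), so λ ≡ 55·79 ≡ 73.
  x = λ² - 77 - 77 = 5329 - 154 ≡ 13; y = λ·(77 - 13) - 40 ≡ 4. → (13, 4)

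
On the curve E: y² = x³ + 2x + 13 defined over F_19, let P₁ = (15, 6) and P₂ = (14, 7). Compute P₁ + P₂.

(10, 8)

(15, 6) + (14, 7). λ = (7 - 6)/(14 - 15) ≡ 1/18 mod 19. 18⁻¹ ≡ 18 (mod 19), so λ ≡ 18.
  x = λ² - 15 - 14 = 324 - 29 ≡ 10; y = λ·(15 - 10) - 6 ≡ 8. → (10, 8)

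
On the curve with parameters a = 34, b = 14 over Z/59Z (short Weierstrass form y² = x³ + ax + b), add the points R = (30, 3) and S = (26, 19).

(19, 12)

(30, 3) + (26, 19). λ = (19 - 3)/(26 - 30) ≡ 16/55 mod 59. 55⁻¹ ≡ 44 (mod 59) since 55·44 = 2420 ≡ 1, so λ ≡ 55.
  x = λ² - 30 - 26 = 3025 - 56 ≡ 19; y = λ·(30 - 19) - 3 ≡ 12. → (19, 12)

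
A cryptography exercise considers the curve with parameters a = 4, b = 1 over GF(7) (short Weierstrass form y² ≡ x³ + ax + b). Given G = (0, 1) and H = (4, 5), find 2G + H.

(0, 6)

First 2G:
Repeated addition: build up to 2G.
2G: tangent at (0, 1): λ = (3·0² + 4)/(2·1) ≡ 4/2. 2⁻¹ ≡ 4 (mod 7), so λ ≡ 4·4 ≡ 2.
  x = λ² - 0 - 0 = 4 - 0 ≡ 4; y = λ·(0 - 4) - 1 ≡ 5. → (4, 5)
2G = (4, 5).
Finally 2G + H:
tangent at (4, 5): λ = (3·4² + 4)/(2·5) ≡ 3/3. 3⁻¹ ≡ 5 (mod 7) since 3·5 = 15 ≡ 1, so λ ≡ 3·5 ≡ 1.
  x = λ² - 4 - 4 = 1 - 8 ≡ 0; y = λ·(4 - 0) - 5 ≡ 6. → (0, 6)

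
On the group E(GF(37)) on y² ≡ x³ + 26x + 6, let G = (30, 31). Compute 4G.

(19, 25)

Repeated addition: build up to 4G.
2G: tangent at (30, 31): λ = (3·30² + 26)/(2·31) ≡ 25/25. 25⁻¹ ≡ 3 (mod 37), so λ ≡ 25·3 ≡ 1.
  x = λ² - 30 - 30 = 1 - 60 ≡ 15; y = λ·(30 - 15) - 31 ≡ 21. → (15, 21)
3G: (15, 21) + (30, 31). λ = (31 - 21)/(30 - 15) ≡ 10/15 mod 37. 15⁻¹ ≡ 5 (mod 37), so λ ≡ 13.
  x = λ² - 15 - 30 = 169 - 45 ≡ 13; y = λ·(15 - 13) - 21 ≡ 5. → (13, 5)
4G: (13, 5) + (30, 31). λ = (31 - 5)/(30 - 13) ≡ 26/17 mod 37. 17⁻¹ ≡ 24 (mod 37) since 17·24 = 408 ≡ 1, so λ ≡ 32.
  x = λ² - 13 - 30 = 1024 - 43 ≡ 19; y = λ·(13 - 19) - 5 ≡ 25. → (19, 25)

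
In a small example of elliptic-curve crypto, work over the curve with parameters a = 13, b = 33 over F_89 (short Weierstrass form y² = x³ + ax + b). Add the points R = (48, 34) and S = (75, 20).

(48, 34) + (75, 20). λ = (20 - 34)/(75 - 48) ≡ 75/27 mod 89. 27⁻¹ ≡ 33 (mod 89) since 27·33 = 891 ≡ 1, so λ ≡ 72.
  x = λ² - 48 - 75 = 5184 - 123 ≡ 77; y = λ·(48 - 77) - 34 ≡ 14. → (77, 14)

(77, 14)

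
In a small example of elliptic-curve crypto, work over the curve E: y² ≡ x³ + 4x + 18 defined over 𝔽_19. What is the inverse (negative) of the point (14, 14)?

-(14, 14) = (14, -14 mod 19) = (14, 5).

(14, 5)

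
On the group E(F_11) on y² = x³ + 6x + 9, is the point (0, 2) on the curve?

y² = 2² ≡ 4; x³ + 6x + 9 = 9 ≡ 9 (mod 11). 4 ≠ 9.

no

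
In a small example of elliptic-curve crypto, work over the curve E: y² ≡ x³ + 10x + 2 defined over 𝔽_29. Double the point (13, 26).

(19, 27)

tangent at (13, 26): λ = (3·13² + 10)/(2·26) ≡ 24/23. 23⁻¹ ≡ 24 (mod 29) since 23·24 = 552 ≡ 1, so λ ≡ 24·24 ≡ 25.
  x = λ² - 13 - 13 = 625 - 26 ≡ 19; y = λ·(13 - 19) - 26 ≡ 27. → (19, 27)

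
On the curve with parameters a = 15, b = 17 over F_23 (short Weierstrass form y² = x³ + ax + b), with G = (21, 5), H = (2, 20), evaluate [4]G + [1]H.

(19, 10)

First 4G:
Repeated addition: build up to 4G.
2G: tangent at (21, 5): λ = (3·21² + 15)/(2·5) ≡ 4/10. 10⁻¹ ≡ 7 (mod 23) since 10·7 = 70 ≡ 1, so λ ≡ 4·7 ≡ 5.
  x = λ² - 21 - 21 = 25 - 42 ≡ 6; y = λ·(21 - 6) - 5 ≡ 1. → (6, 1)
3G: (6, 1) + (21, 5). λ = (5 - 1)/(21 - 6) ≡ 4/15 mod 23. 15⁻¹ ≡ 20 (mod 23) since 15·20 = 300 ≡ 1, so λ ≡ 11.
  x = λ² - 6 - 21 = 121 - 27 ≡ 2; y = λ·(6 - 2) - 1 ≡ 20. → (2, 20)
4G: (2, 20) + (21, 5). λ = (5 - 20)/(21 - 2) ≡ 8/19 mod 23. 19⁻¹ ≡ 17 (mod 23) since 19·17 = 323 ≡ 1, so λ ≡ 21.
  x = λ² - 2 - 21 = 441 - 23 ≡ 4; y = λ·(2 - 4) - 20 ≡ 7. → (4, 7)
4G = (4, 7).
Finally 4G + H:
(4, 7) + (2, 20). λ = (20 - 7)/(2 - 4) ≡ 13/21 mod 23. 21⁻¹ ≡ 11 (mod 23), so λ ≡ 5.
  x = λ² - 4 - 2 = 25 - 6 ≡ 19; y = λ·(4 - 19) - 7 ≡ 10. → (19, 10)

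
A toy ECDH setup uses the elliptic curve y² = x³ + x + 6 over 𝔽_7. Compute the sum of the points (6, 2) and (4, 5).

(6, 2) + (4, 5). λ = (5 - 2)/(4 - 6) ≡ 3/5 mod 7. 5⁻¹ ≡ 3 (mod 7), so λ ≡ 2.
  x = λ² - 6 - 4 = 4 - 10 ≡ 1; y = λ·(6 - 1) - 2 ≡ 1. → (1, 1)

(1, 1)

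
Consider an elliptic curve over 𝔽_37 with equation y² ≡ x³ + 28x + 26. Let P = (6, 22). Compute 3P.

(35, 31)

Repeated addition: build up to 3P.
2P: tangent at (6, 22): λ = (3·6² + 28)/(2·22) ≡ 25/7. 7⁻¹ ≡ 16 (mod 37), so λ ≡ 25·16 ≡ 30.
  x = λ² - 6 - 6 = 900 - 12 ≡ 0; y = λ·(6 - 0) - 22 ≡ 10. → (0, 10)
3P: (0, 10) + (6, 22). λ = (22 - 10)/(6 - 0) ≡ 12/6 mod 37. 6⁻¹ ≡ 31 (mod 37), so λ ≡ 2.
  x = λ² - 0 - 6 = 4 - 6 ≡ 35; y = λ·(0 - 35) - 10 ≡ 31. → (35, 31)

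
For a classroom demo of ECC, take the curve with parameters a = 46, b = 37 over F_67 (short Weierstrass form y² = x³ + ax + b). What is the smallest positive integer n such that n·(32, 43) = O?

2P: tangent at (32, 43): λ = (3·32² + 46)/(2·43) ≡ 36/19. 19⁻¹ ≡ 60 (mod 67), so λ ≡ 36·60 ≡ 16.
  x = λ² - 32 - 32 = 256 - 64 ≡ 58; y = λ·(32 - 58) - 43 ≡ 10. → (58, 10)
3P: (58, 10) + (32, 43). λ = (43 - 10)/(32 - 58) ≡ 33/41 mod 67. 41⁻¹ ≡ 18 (mod 67), so λ ≡ 58.
  x = λ² - 58 - 32 = 3364 - 90 ≡ 58; y = λ·(58 - 58) - 10 ≡ 57. → (58, 57)
4P: (58, 57) + (32, 43). λ = (43 - 57)/(32 - 58) ≡ 53/41 mod 67. 41⁻¹ ≡ 18 (mod 67) since 41·18 = 738 ≡ 1, so λ ≡ 16.
  x = λ² - 58 - 32 = 256 - 90 ≡ 32; y = λ·(58 - 32) - 57 ≡ 24. → (32, 24)
5P: (32, 24) + (32, 43): same x and y₁ ≡ -y₂, so the sum is O.
5P = O, so the order is 5.

5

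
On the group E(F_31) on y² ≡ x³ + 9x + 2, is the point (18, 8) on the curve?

y² = 8² ≡ 2; x³ + 9x + 2 = 5996 ≡ 13 (mod 31). 2 ≠ 13.

no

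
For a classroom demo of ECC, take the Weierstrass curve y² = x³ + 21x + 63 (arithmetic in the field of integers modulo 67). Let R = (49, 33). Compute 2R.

tangent at (49, 33): λ = (3·49² + 21)/(2·33) ≡ 55/66. 66⁻¹ ≡ 66 (mod 67), so λ ≡ 55·66 ≡ 12.
  x = λ² - 49 - 49 = 144 - 98 ≡ 46; y = λ·(49 - 46) - 33 ≡ 3. → (46, 3)

(46, 3)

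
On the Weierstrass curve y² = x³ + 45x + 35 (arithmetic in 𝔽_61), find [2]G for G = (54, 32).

(23, 0)

tangent at (54, 32): λ = (3·54² + 45)/(2·32) ≡ 9/3. 3⁻¹ ≡ 41 (mod 61), so λ ≡ 9·41 ≡ 3.
  x = λ² - 54 - 54 = 9 - 108 ≡ 23; y = λ·(54 - 23) - 32 ≡ 0. → (23, 0)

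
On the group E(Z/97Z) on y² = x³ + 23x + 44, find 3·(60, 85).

Write P = (60, 85).
Repeated addition: build up to 3P.
2P: tangent at (60, 85): λ = (3·60² + 23)/(2·85) ≡ 56/73. 73⁻¹ ≡ 4 (mod 97), so λ ≡ 56·4 ≡ 30.
  x = λ² - 60 - 60 = 900 - 120 ≡ 4; y = λ·(60 - 4) - 85 ≡ 43. → (4, 43)
3P: (4, 43) + (60, 85). λ = (85 - 43)/(60 - 4) ≡ 42/56 mod 97. 56⁻¹ ≡ 26 (mod 97), so λ ≡ 25.
  x = λ² - 4 - 60 = 625 - 64 ≡ 76; y = λ·(4 - 76) - 43 ≡ 0. → (76, 0)

(76, 0)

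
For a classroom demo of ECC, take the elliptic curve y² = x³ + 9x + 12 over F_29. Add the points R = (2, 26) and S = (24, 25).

(2, 26) + (24, 25). λ = (25 - 26)/(24 - 2) ≡ 28/22 mod 29. 22⁻¹ ≡ 4 (mod 29), so λ ≡ 25.
  x = λ² - 2 - 24 = 625 - 26 ≡ 19; y = λ·(2 - 19) - 26 ≡ 13. → (19, 13)

(19, 13)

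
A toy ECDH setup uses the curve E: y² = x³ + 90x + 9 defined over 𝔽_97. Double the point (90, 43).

(87, 7)

tangent at (90, 43): λ = (3·90² + 90)/(2·43) ≡ 43/86. 86⁻¹ ≡ 44 (mod 97) since 86·44 = 3784 ≡ 1, so λ ≡ 43·44 ≡ 49.
  x = λ² - 90 - 90 = 2401 - 180 ≡ 87; y = λ·(90 - 87) - 43 ≡ 7. → (87, 7)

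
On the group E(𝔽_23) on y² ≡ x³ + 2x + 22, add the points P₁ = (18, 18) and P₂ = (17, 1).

(1, 18)

(18, 18) + (17, 1). λ = (1 - 18)/(17 - 18) ≡ 6/22 mod 23. 22⁻¹ ≡ 22 (mod 23), so λ ≡ 17.
  x = λ² - 18 - 17 = 289 - 35 ≡ 1; y = λ·(18 - 1) - 18 ≡ 18. → (1, 18)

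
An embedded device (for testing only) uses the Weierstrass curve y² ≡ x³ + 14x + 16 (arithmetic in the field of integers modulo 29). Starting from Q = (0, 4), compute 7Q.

Double-and-add on 7 = (111)₂. Start with Q = (0, 4) for the leading 1-bit.
double: tangent at (0, 4): λ = (3·0² + 14)/(2·4) ≡ 14/8. 8⁻¹ ≡ 11 (mod 29), so λ ≡ 14·11 ≡ 9.
  x = λ² - 0 - 0 = 81 - 0 ≡ 23; y = λ·(0 - 23) - 4 ≡ 21. → (23, 21)
add Q: (23, 21) + (0, 4). λ = (4 - 21)/(0 - 23) ≡ 12/6 mod 29. 6⁻¹ ≡ 5 (mod 29), so λ ≡ 2.
  x = λ² - 23 - 0 = 4 - 23 ≡ 10; y = λ·(23 - 10) - 21 ≡ 5. → (10, 5)
double: tangent at (10, 5): λ = (3·10² + 14)/(2·5) ≡ 24/10. 10⁻¹ ≡ 3 (mod 29), so λ ≡ 24·3 ≡ 14.
  x = λ² - 10 - 10 = 196 - 20 ≡ 2; y = λ·(10 - 2) - 5 ≡ 20. → (2, 20)
add Q: (2, 20) + (0, 4). λ = (4 - 20)/(0 - 2) ≡ 13/27 mod 29. 27⁻¹ ≡ 14 (mod 29), so λ ≡ 8.
  x = λ² - 2 - 0 = 64 - 2 ≡ 4; y = λ·(2 - 4) - 20 ≡ 22. → (4, 22)

(4, 22)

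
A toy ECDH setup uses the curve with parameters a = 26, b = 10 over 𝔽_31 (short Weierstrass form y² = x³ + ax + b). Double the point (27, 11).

(27, 20)

tangent at (27, 11): λ = (3·27² + 26)/(2·11) ≡ 12/22. 22⁻¹ ≡ 24 (mod 31) since 22·24 = 528 ≡ 1, so λ ≡ 12·24 ≡ 9.
  x = λ² - 27 - 27 = 81 - 54 ≡ 27; y = λ·(27 - 27) - 11 ≡ 20. → (27, 20)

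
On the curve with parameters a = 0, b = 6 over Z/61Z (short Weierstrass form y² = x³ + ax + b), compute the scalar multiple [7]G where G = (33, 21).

Repeated addition: build up to 7G.
2G: tangent at (33, 21): λ = (3·33² + 0)/(2·21) ≡ 34/42. 42⁻¹ ≡ 16 (mod 61), so λ ≡ 34·16 ≡ 56.
  x = λ² - 33 - 33 = 3136 - 66 ≡ 20; y = λ·(33 - 20) - 21 ≡ 36. → (20, 36)
3G: (20, 36) + (33, 21). λ = (21 - 36)/(33 - 20) ≡ 46/13 mod 61. 13⁻¹ ≡ 47 (mod 61), so λ ≡ 27.
  x = λ² - 20 - 33 = 729 - 53 ≡ 5; y = λ·(20 - 5) - 36 ≡ 3. → (5, 3)
4G: (5, 3) + (33, 21). λ = (21 - 3)/(33 - 5) ≡ 18/28 mod 61. 28⁻¹ ≡ 24 (mod 61), so λ ≡ 5.
  x = λ² - 5 - 33 = 25 - 38 ≡ 48; y = λ·(5 - 48) - 3 ≡ 26. → (48, 26)
5G: (48, 26) + (33, 21). λ = (21 - 26)/(33 - 48) ≡ 56/46 mod 61. 46⁻¹ ≡ 4 (mod 61) since 46·4 = 184 ≡ 1, so λ ≡ 41.
  x = λ² - 48 - 33 = 1681 - 81 ≡ 14; y = λ·(48 - 14) - 26 ≡ 26. → (14, 26)
6G: (14, 26) + (33, 21). λ = (21 - 26)/(33 - 14) ≡ 56/19 mod 61. 19⁻¹ ≡ 45 (mod 61), so λ ≡ 19.
  x = λ² - 14 - 33 = 361 - 47 ≡ 9; y = λ·(14 - 9) - 26 ≡ 8. → (9, 8)
7G: (9, 8) + (33, 21). λ = (21 - 8)/(33 - 9) ≡ 13/24 mod 61. 24⁻¹ ≡ 28 (mod 61), so λ ≡ 59.
  x = λ² - 9 - 33 = 3481 - 42 ≡ 23; y = λ·(9 - 23) - 8 ≡ 20. → (23, 20)

(23, 20)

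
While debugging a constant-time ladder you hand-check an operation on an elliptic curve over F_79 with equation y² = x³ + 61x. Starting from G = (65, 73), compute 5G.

(52, 0)

Repeated addition: build up to 5G.
2G: tangent at (65, 73): λ = (3·65² + 61)/(2·73) ≡ 17/67. 67⁻¹ ≡ 46 (mod 79) since 67·46 = 3082 ≡ 1, so λ ≡ 17·46 ≡ 71.
  x = λ² - 65 - 65 = 5041 - 130 ≡ 13; y = λ·(65 - 13) - 73 ≡ 64. → (13, 64)
3G: (13, 64) + (65, 73). λ = (73 - 64)/(65 - 13) ≡ 9/52 mod 79. 52⁻¹ ≡ 38 (mod 79) since 52·38 = 1976 ≡ 1, so λ ≡ 26.
  x = λ² - 13 - 65 = 676 - 78 ≡ 45; y = λ·(13 - 45) - 64 ≡ 52. → (45, 52)
4G: (45, 52) + (65, 73). λ = (73 - 52)/(65 - 45) ≡ 21/20 mod 79. 20⁻¹ ≡ 4 (mod 79) since 20·4 = 80 ≡ 1, so λ ≡ 5.
  x = λ² - 45 - 65 = 25 - 110 ≡ 73; y = λ·(45 - 73) - 52 ≡ 45. → (73, 45)
5G: (73, 45) + (65, 73). λ = (73 - 45)/(65 - 73) ≡ 28/71 mod 79. 71⁻¹ ≡ 69 (mod 79), so λ ≡ 36.
  x = λ² - 73 - 65 = 1296 - 138 ≡ 52; y = λ·(73 - 52) - 45 ≡ 0. → (52, 0)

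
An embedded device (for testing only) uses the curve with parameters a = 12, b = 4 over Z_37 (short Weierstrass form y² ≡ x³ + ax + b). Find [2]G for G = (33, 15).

tangent at (33, 15): λ = (3·33² + 12)/(2·15) ≡ 23/30. 30⁻¹ ≡ 21 (mod 37), so λ ≡ 23·21 ≡ 2.
  x = λ² - 33 - 33 = 4 - 66 ≡ 12; y = λ·(33 - 12) - 15 ≡ 27. → (12, 27)

(12, 27)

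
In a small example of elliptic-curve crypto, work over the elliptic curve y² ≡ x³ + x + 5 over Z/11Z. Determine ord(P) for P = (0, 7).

2P: tangent at (0, 7): λ = (3·0² + 1)/(2·7) ≡ 1/3. 3⁻¹ ≡ 4 (mod 11) since 3·4 = 12 ≡ 1, so λ ≡ 1·4 ≡ 4.
  x = λ² - 0 - 0 = 16 - 0 ≡ 5; y = λ·(0 - 5) - 7 ≡ 6. → (5, 6)
3P: (5, 6) + (0, 7). λ = (7 - 6)/(0 - 5) ≡ 1/6 mod 11. 6⁻¹ ≡ 2 (mod 11), so λ ≡ 2.
  x = λ² - 5 - 0 = 4 - 5 ≡ 10; y = λ·(5 - 10) - 6 ≡ 6. → (10, 6)
4P: (10, 6) + (0, 7). λ = (7 - 6)/(0 - 10) ≡ 1/1 mod 11. 1⁻¹ ≡ 1 (mod 11) since 1·1 = 1 ≡ 1, so λ ≡ 1.
  x = λ² - 10 - 0 = 1 - 10 ≡ 2; y = λ·(10 - 2) - 6 ≡ 2. → (2, 2)
5P: (2, 2) + (0, 7). λ = (7 - 2)/(0 - 2) ≡ 5/9 mod 11. 9⁻¹ ≡ 5 (mod 11) since 9·5 = 45 ≡ 1, so λ ≡ 3.
  x = λ² - 2 - 0 = 9 - 2 ≡ 7; y = λ·(2 - 7) - 2 ≡ 5. → (7, 5)
6P: (7, 5) + (0, 7). λ = (7 - 5)/(0 - 7) ≡ 2/4 mod 11. 4⁻¹ ≡ 3 (mod 11), so λ ≡ 6.
  x = λ² - 7 - 0 = 36 - 7 ≡ 7; y = λ·(7 - 7) - 5 ≡ 6. → (7, 6)
7P: (7, 6) + (0, 7). λ = (7 - 6)/(0 - 7) ≡ 1/4 mod 11. 4⁻¹ ≡ 3 (mod 11), so λ ≡ 3.
  x = λ² - 7 - 0 = 9 - 7 ≡ 2; y = λ·(7 - 2) - 6 ≡ 9. → (2, 9)
8P: (2, 9) + (0, 7). λ = (7 - 9)/(0 - 2) ≡ 9/9 mod 11. 9⁻¹ ≡ 5 (mod 11), so λ ≡ 1.
  x = λ² - 2 - 0 = 1 - 2 ≡ 10; y = λ·(2 - 10) - 9 ≡ 5. → (10, 5)
9P: (10, 5) + (0, 7). λ = (7 - 5)/(0 - 10) ≡ 2/1 mod 11. 1⁻¹ ≡ 1 (mod 11) since 1·1 = 1 ≡ 1, so λ ≡ 2.
  x = λ² - 10 - 0 = 4 - 10 ≡ 5; y = λ·(10 - 5) - 5 ≡ 5. → (5, 5)
10P: (5, 5) + (0, 7). λ = (7 - 5)/(0 - 5) ≡ 2/6 mod 11. 6⁻¹ ≡ 2 (mod 11) since 6·2 = 12 ≡ 1, so λ ≡ 4.
  x = λ² - 5 - 0 = 16 - 5 ≡ 0; y = λ·(5 - 0) - 5 ≡ 4. → (0, 4)
11P: (0, 4) + (0, 7): same x and y₁ ≡ -y₂, so the sum is the point at infinity.
11P = the point at infinity, so the order is 11.

11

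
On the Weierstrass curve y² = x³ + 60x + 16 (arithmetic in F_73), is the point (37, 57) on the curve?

yes

y² = 57² ≡ 37; x³ + 60x + 16 = 52889 ≡ 37 (mod 73). 37 = 37.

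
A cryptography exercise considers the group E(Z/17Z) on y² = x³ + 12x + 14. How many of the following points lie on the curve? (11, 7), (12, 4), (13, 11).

2

(11, 7): 7² ≡ 15, rhs ≡ 15 → on.
(12, 4): 4² ≡ 16, rhs ≡ 16 → on.
(13, 11): 11² ≡ 2, rhs ≡ 4 → off.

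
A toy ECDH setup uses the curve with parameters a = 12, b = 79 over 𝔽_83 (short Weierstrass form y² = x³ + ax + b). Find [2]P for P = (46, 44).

tangent at (46, 44): λ = (3·46² + 12)/(2·44) ≡ 52/5. 5⁻¹ ≡ 50 (mod 83), so λ ≡ 52·50 ≡ 27.
  x = λ² - 46 - 46 = 729 - 92 ≡ 56; y = λ·(46 - 56) - 44 ≡ 18. → (56, 18)

(56, 18)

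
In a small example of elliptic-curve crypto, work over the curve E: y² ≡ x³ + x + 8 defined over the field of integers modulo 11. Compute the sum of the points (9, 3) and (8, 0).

(9, 3) + (8, 0). λ = (0 - 3)/(8 - 9) ≡ 8/10 mod 11. 10⁻¹ ≡ 10 (mod 11), so λ ≡ 3.
  x = λ² - 9 - 8 = 9 - 17 ≡ 3; y = λ·(9 - 3) - 3 ≡ 4. → (3, 4)

(3, 4)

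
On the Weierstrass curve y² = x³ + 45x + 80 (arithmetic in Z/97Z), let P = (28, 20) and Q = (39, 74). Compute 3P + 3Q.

(67, 65)

First 3P:
Repeated addition: build up to 3P.
2P: tangent at (28, 20): λ = (3·28² + 45)/(2·20) ≡ 69/40. 40⁻¹ ≡ 17 (mod 97), so λ ≡ 69·17 ≡ 9.
  x = λ² - 28 - 28 = 81 - 56 ≡ 25; y = λ·(28 - 25) - 20 ≡ 7. → (25, 7)
3P: (25, 7) + (28, 20). λ = (20 - 7)/(28 - 25) ≡ 13/3 mod 97. 3⁻¹ ≡ 65 (mod 97), so λ ≡ 69.
  x = λ² - 25 - 28 = 4761 - 53 ≡ 52; y = λ·(25 - 52) - 7 ≡ 70. → (52, 70)
3P = (52, 70).
Next 3Q:
Repeated addition: build up to 3Q.
2Q: tangent at (39, 74): λ = (3·39² + 45)/(2·74) ≡ 49/51. 51⁻¹ ≡ 78 (mod 97) since 51·78 = 3978 ≡ 1, so λ ≡ 49·78 ≡ 39.
  x = λ² - 39 - 39 = 1521 - 78 ≡ 85; y = λ·(39 - 85) - 74 ≡ 72. → (85, 72)
3Q: (85, 72) + (39, 74). λ = (74 - 72)/(39 - 85) ≡ 2/51 mod 97. 51⁻¹ ≡ 78 (mod 97), so λ ≡ 59.
  x = λ² - 85 - 39 = 3481 - 124 ≡ 59; y = λ·(85 - 59) - 72 ≡ 7. → (59, 7)
3Q = (59, 7).
Finally 3P + 3Q:
(52, 70) + (59, 7). λ = (7 - 70)/(59 - 52) ≡ 34/7 mod 97. 7⁻¹ ≡ 14 (mod 97) since 7·14 = 98 ≡ 1, so λ ≡ 88.
  x = λ² - 52 - 59 = 7744 - 111 ≡ 67; y = λ·(52 - 67) - 70 ≡ 65. → (67, 65)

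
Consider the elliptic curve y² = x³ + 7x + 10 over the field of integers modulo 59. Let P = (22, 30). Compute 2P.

tangent at (22, 30): λ = (3·22² + 7)/(2·30) ≡ 43/1. 1⁻¹ ≡ 1 (mod 59) since 1·1 = 1 ≡ 1, so λ ≡ 43·1 ≡ 43.
  x = λ² - 22 - 22 = 1849 - 44 ≡ 35; y = λ·(22 - 35) - 30 ≡ 1. → (35, 1)

(35, 1)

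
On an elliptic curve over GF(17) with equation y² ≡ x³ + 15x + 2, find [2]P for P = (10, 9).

(10, 8)

tangent at (10, 9): λ = (3·10² + 15)/(2·9) ≡ 9/1. 1⁻¹ ≡ 1 (mod 17) since 1·1 = 1 ≡ 1, so λ ≡ 9·1 ≡ 9.
  x = λ² - 10 - 10 = 81 - 20 ≡ 10; y = λ·(10 - 10) - 9 ≡ 8. → (10, 8)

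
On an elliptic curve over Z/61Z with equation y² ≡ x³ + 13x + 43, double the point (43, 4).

tangent at (43, 4): λ = (3·43² + 13)/(2·4) ≡ 9/8. 8⁻¹ ≡ 23 (mod 61) since 8·23 = 184 ≡ 1, so λ ≡ 9·23 ≡ 24.
  x = λ² - 43 - 43 = 576 - 86 ≡ 2; y = λ·(43 - 2) - 4 ≡ 4. → (2, 4)

(2, 4)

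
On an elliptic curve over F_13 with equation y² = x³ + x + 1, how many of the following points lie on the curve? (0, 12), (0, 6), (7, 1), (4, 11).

2

(0, 12): 12² ≡ 1, rhs ≡ 1 → on.
(0, 6): 6² ≡ 10, rhs ≡ 1 → off.
(7, 1): 1² ≡ 1, rhs ≡ 0 → off.
(4, 11): 11² ≡ 4, rhs ≡ 4 → on.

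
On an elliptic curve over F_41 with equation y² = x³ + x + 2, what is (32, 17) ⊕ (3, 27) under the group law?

(32, 17) + (3, 27). λ = (27 - 17)/(3 - 32) ≡ 10/12 mod 41. 12⁻¹ ≡ 24 (mod 41), so λ ≡ 35.
  x = λ² - 32 - 3 = 1225 - 35 ≡ 1; y = λ·(32 - 1) - 17 ≡ 2. → (1, 2)

(1, 2)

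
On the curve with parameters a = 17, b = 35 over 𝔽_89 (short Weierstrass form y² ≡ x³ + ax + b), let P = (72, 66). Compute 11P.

(19, 50)

Repeated addition: build up to 11P.
2P: tangent at (72, 66): λ = (3·72² + 17)/(2·66) ≡ 83/43. 43⁻¹ ≡ 29 (mod 89), so λ ≡ 83·29 ≡ 4.
  x = λ² - 72 - 72 = 16 - 144 ≡ 50; y = λ·(72 - 50) - 66 ≡ 22. → (50, 22)
3P: (50, 22) + (72, 66). λ = (66 - 22)/(72 - 50) ≡ 44/22 mod 89. 22⁻¹ ≡ 85 (mod 89), so λ ≡ 2.
  x = λ² - 50 - 72 = 4 - 122 ≡ 60; y = λ·(50 - 60) - 22 ≡ 47. → (60, 47)
4P: (60, 47) + (72, 66). λ = (66 - 47)/(72 - 60) ≡ 19/12 mod 89. 12⁻¹ ≡ 52 (mod 89), so λ ≡ 9.
  x = λ² - 60 - 72 = 81 - 132 ≡ 38; y = λ·(60 - 38) - 47 ≡ 62. → (38, 62)
5P: (38, 62) + (72, 66). λ = (66 - 62)/(72 - 38) ≡ 4/34 mod 89. 34⁻¹ ≡ 55 (mod 89) since 34·55 = 1870 ≡ 1, so λ ≡ 42.
  x = λ² - 38 - 72 = 1764 - 110 ≡ 52; y = λ·(38 - 52) - 62 ≡ 62. → (52, 62)
6P: (52, 62) + (72, 66). λ = (66 - 62)/(72 - 52) ≡ 4/20 mod 89. 20⁻¹ ≡ 49 (mod 89), so λ ≡ 18.
  x = λ² - 52 - 72 = 324 - 124 ≡ 22; y = λ·(52 - 22) - 62 ≡ 33. → (22, 33)
7P: (22, 33) + (72, 66). λ = (66 - 33)/(72 - 22) ≡ 33/50 mod 89. 50⁻¹ ≡ 73 (mod 89), so λ ≡ 6.
  x = λ² - 22 - 72 = 36 - 94 ≡ 31; y = λ·(22 - 31) - 33 ≡ 2. → (31, 2)
8P: (31, 2) + (72, 66). λ = (66 - 2)/(72 - 31) ≡ 64/41 mod 89. 41⁻¹ ≡ 76 (mod 89), so λ ≡ 58.
  x = λ² - 31 - 72 = 3364 - 103 ≡ 57; y = λ·(31 - 57) - 2 ≡ 3. → (57, 3)
9P: (57, 3) + (72, 66). λ = (66 - 3)/(72 - 57) ≡ 63/15 mod 89. 15⁻¹ ≡ 6 (mod 89), so λ ≡ 22.
  x = λ² - 57 - 72 = 484 - 129 ≡ 88; y = λ·(57 - 88) - 3 ≡ 27. → (88, 27)
10P: (88, 27) + (72, 66). λ = (66 - 27)/(72 - 88) ≡ 39/73 mod 89. 73⁻¹ ≡ 50 (mod 89), so λ ≡ 81.
  x = λ² - 88 - 72 = 6561 - 160 ≡ 82; y = λ·(88 - 82) - 27 ≡ 14. → (82, 14)
11P: (82, 14) + (72, 66). λ = (66 - 14)/(72 - 82) ≡ 52/79 mod 89. 79⁻¹ ≡ 80 (mod 89), so λ ≡ 66.
  x = λ² - 82 - 72 = 4356 - 154 ≡ 19; y = λ·(82 - 19) - 14 ≡ 50. → (19, 50)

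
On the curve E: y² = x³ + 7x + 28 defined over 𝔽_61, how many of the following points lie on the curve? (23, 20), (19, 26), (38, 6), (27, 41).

(23, 20): 20² ≡ 34, rhs ≡ 34 → on.
(19, 26): 26² ≡ 5, rhs ≡ 5 → on.
(38, 6): 6² ≡ 36, rhs ≡ 22 → off.
(27, 41): 41² ≡ 34, rhs ≡ 14 → off.

2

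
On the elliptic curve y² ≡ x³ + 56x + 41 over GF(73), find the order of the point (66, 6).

2P: tangent at (66, 6): λ = (3·66² + 56)/(2·6) ≡ 57/12. 12⁻¹ ≡ 67 (mod 73), so λ ≡ 57·67 ≡ 23.
  x = λ² - 66 - 66 = 529 - 132 ≡ 32; y = λ·(66 - 32) - 6 ≡ 46. → (32, 46)
3P: (32, 46) + (66, 6). λ = (6 - 46)/(66 - 32) ≡ 33/34 mod 73. 34⁻¹ ≡ 58 (mod 73) since 34·58 = 1972 ≡ 1, so λ ≡ 16.
  x = λ² - 32 - 66 = 256 - 98 ≡ 12; y = λ·(32 - 12) - 46 ≡ 55. → (12, 55)
4P: (12, 55) + (66, 6). λ = (6 - 55)/(66 - 12) ≡ 24/54 mod 73. 54⁻¹ ≡ 23 (mod 73) since 54·23 = 1242 ≡ 1, so λ ≡ 41.
  x = λ² - 12 - 66 = 1681 - 78 ≡ 70; y = λ·(12 - 70) - 55 ≡ 49. → (70, 49)
5P: (70, 49) + (66, 6). λ = (6 - 49)/(66 - 70) ≡ 30/69 mod 73. 69⁻¹ ≡ 18 (mod 73), so λ ≡ 29.
  x = λ² - 70 - 66 = 841 - 136 ≡ 48; y = λ·(70 - 48) - 49 ≡ 5. → (48, 5)
6P: (48, 5) + (66, 6). λ = (6 - 5)/(66 - 48) ≡ 1/18 mod 73. 18⁻¹ ≡ 69 (mod 73), so λ ≡ 69.
  x = λ² - 48 - 66 = 4761 - 114 ≡ 48; y = λ·(48 - 48) - 5 ≡ 68. → (48, 68)
7P: (48, 68) + (66, 6). λ = (6 - 68)/(66 - 48) ≡ 11/18 mod 73. 18⁻¹ ≡ 69 (mod 73), so λ ≡ 29.
  x = λ² - 48 - 66 = 841 - 114 ≡ 70; y = λ·(48 - 70) - 68 ≡ 24. → (70, 24)
8P: (70, 24) + (66, 6). λ = (6 - 24)/(66 - 70) ≡ 55/69 mod 73. 69⁻¹ ≡ 18 (mod 73) since 69·18 = 1242 ≡ 1, so λ ≡ 41.
  x = λ² - 70 - 66 = 1681 - 136 ≡ 12; y = λ·(70 - 12) - 24 ≡ 18. → (12, 18)
9P: (12, 18) + (66, 6). λ = (6 - 18)/(66 - 12) ≡ 61/54 mod 73. 54⁻¹ ≡ 23 (mod 73), so λ ≡ 16.
  x = λ² - 12 - 66 = 256 - 78 ≡ 32; y = λ·(12 - 32) - 18 ≡ 27. → (32, 27)
10P: (32, 27) + (66, 6). λ = (6 - 27)/(66 - 32) ≡ 52/34 mod 73. 34⁻¹ ≡ 58 (mod 73) since 34·58 = 1972 ≡ 1, so λ ≡ 23.
  x = λ² - 32 - 66 = 529 - 98 ≡ 66; y = λ·(32 - 66) - 27 ≡ 67. → (66, 67)
11P: (66, 67) + (66, 6): same x and y₁ ≡ -y₂, so the sum is O.
11P = O, so the order is 11.

11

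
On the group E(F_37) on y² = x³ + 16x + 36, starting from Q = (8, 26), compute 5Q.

(23, 18)

Double-and-add on 5 = (101)₂. Start with Q = (8, 26) for the leading 1-bit.
double: tangent at (8, 26): λ = (3·8² + 16)/(2·26) ≡ 23/15. 15⁻¹ ≡ 5 (mod 37), so λ ≡ 23·5 ≡ 4.
  x = λ² - 8 - 8 = 16 - 16 ≡ 0; y = λ·(8 - 0) - 26 ≡ 6. → (0, 6)
double: tangent at (0, 6): λ = (3·0² + 16)/(2·6) ≡ 16/12. 12⁻¹ ≡ 34 (mod 37), so λ ≡ 16·34 ≡ 26.
  x = λ² - 0 - 0 = 676 - 0 ≡ 10; y = λ·(0 - 10) - 6 ≡ 30. → (10, 30)
add Q: (10, 30) + (8, 26). λ = (26 - 30)/(8 - 10) ≡ 33/35 mod 37. 35⁻¹ ≡ 18 (mod 37), so λ ≡ 2.
  x = λ² - 10 - 8 = 4 - 18 ≡ 23; y = λ·(10 - 23) - 30 ≡ 18. → (23, 18)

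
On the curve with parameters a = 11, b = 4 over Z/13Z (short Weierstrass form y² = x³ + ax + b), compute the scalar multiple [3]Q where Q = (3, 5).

(9, 0)

Repeated addition: build up to 3Q.
2Q: tangent at (3, 5): λ = (3·3² + 11)/(2·5) ≡ 12/10. 10⁻¹ ≡ 4 (mod 13) since 10·4 = 40 ≡ 1, so λ ≡ 12·4 ≡ 9.
  x = λ² - 3 - 3 = 81 - 6 ≡ 10; y = λ·(3 - 10) - 5 ≡ 10. → (10, 10)
3Q: (10, 10) + (3, 5). λ = (5 - 10)/(3 - 10) ≡ 8/6 mod 13. 6⁻¹ ≡ 11 (mod 13) since 6·11 = 66 ≡ 1, so λ ≡ 10.
  x = λ² - 10 - 3 = 100 - 13 ≡ 9; y = λ·(10 - 9) - 10 ≡ 0. → (9, 0)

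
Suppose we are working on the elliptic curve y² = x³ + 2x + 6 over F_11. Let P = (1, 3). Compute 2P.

tangent at (1, 3): λ = (3·1² + 2)/(2·3) ≡ 5/6. 6⁻¹ ≡ 2 (mod 11) since 6·2 = 12 ≡ 1, so λ ≡ 5·2 ≡ 10.
  x = λ² - 1 - 1 = 100 - 2 ≡ 10; y = λ·(1 - 10) - 3 ≡ 6. → (10, 6)

(10, 6)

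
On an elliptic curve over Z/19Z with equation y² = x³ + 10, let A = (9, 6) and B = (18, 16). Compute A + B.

(12, 16)

(9, 6) + (18, 16). λ = (16 - 6)/(18 - 9) ≡ 10/9 mod 19. 9⁻¹ ≡ 17 (mod 19) since 9·17 = 153 ≡ 1, so λ ≡ 18.
  x = λ² - 9 - 18 = 324 - 27 ≡ 12; y = λ·(9 - 12) - 6 ≡ 16. → (12, 16)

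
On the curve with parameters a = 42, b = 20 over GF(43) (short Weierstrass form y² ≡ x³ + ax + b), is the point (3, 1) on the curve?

yes

y² = 1² ≡ 1; x³ + 42x + 20 = 173 ≡ 1 (mod 43). 1 = 1.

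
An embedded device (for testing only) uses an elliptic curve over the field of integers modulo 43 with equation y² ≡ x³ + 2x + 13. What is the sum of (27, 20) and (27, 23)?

O

The two points share x = 27 and their y-coordinates satisfy 20 + 23 ≡ 0 (mod 43), so they are inverses. Their sum is 𝒪.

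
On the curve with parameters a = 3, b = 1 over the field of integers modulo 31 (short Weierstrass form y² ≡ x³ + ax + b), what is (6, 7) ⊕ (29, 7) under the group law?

(6, 7) + (29, 7). λ = (7 - 7)/(29 - 6) ≡ 0/23 mod 31. 23⁻¹ ≡ 27 (mod 31) since 23·27 = 621 ≡ 1, so λ ≡ 0.
  x = λ² - 6 - 29 = 0 - 35 ≡ 27; y = λ·(6 - 27) - 7 ≡ 24. → (27, 24)

(27, 24)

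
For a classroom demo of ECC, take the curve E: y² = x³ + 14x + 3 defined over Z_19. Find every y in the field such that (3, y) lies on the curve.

none

x³ + 14x + 3 = 72 ≡ 15 (mod 19).
15 is a non-residue mod 19; no y exists.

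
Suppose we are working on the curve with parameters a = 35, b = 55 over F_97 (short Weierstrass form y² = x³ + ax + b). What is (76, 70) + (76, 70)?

(42, 27)

tangent at (76, 70): λ = (3·76² + 35)/(2·70) ≡ 0/43. 43⁻¹ ≡ 88 (mod 97), so λ ≡ 0·88 ≡ 0.
  x = λ² - 76 - 76 = 0 - 152 ≡ 42; y = λ·(76 - 42) - 70 ≡ 27. → (42, 27)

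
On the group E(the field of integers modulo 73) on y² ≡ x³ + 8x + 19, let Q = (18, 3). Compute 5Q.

Repeated addition: build up to 5Q.
2Q: tangent at (18, 3): λ = (3·18² + 8)/(2·3) ≡ 31/6. 6⁻¹ ≡ 61 (mod 73), so λ ≡ 31·61 ≡ 66.
  x = λ² - 18 - 18 = 4356 - 36 ≡ 13; y = λ·(18 - 13) - 3 ≡ 35. → (13, 35)
3Q: (13, 35) + (18, 3). λ = (3 - 35)/(18 - 13) ≡ 41/5 mod 73. 5⁻¹ ≡ 44 (mod 73) since 5·44 = 220 ≡ 1, so λ ≡ 52.
  x = λ² - 13 - 18 = 2704 - 31 ≡ 45; y = λ·(13 - 45) - 35 ≡ 53. → (45, 53)
4Q: (45, 53) + (18, 3). λ = (3 - 53)/(18 - 45) ≡ 23/46 mod 73. 46⁻¹ ≡ 27 (mod 73) since 46·27 = 1242 ≡ 1, so λ ≡ 37.
  x = λ² - 45 - 18 = 1369 - 63 ≡ 65; y = λ·(45 - 65) - 53 ≡ 10. → (65, 10)
5Q: (65, 10) + (18, 3). λ = (3 - 10)/(18 - 65) ≡ 66/26 mod 73. 26⁻¹ ≡ 59 (mod 73) since 26·59 = 1534 ≡ 1, so λ ≡ 25.
  x = λ² - 65 - 18 = 625 - 83 ≡ 31; y = λ·(65 - 31) - 10 ≡ 37. → (31, 37)

(31, 37)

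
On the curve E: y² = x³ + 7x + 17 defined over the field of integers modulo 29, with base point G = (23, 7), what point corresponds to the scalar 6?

Repeated addition: build up to 6G.
2G: tangent at (23, 7): λ = (3·23² + 7)/(2·7) ≡ 28/14. 14⁻¹ ≡ 27 (mod 29), so λ ≡ 28·27 ≡ 2.
  x = λ² - 23 - 23 = 4 - 46 ≡ 16; y = λ·(23 - 16) - 7 ≡ 7. → (16, 7)
3G: (16, 7) + (23, 7). λ = (7 - 7)/(23 - 16) ≡ 0/7 mod 29. 7⁻¹ ≡ 25 (mod 29), so λ ≡ 0.
  x = λ² - 16 - 23 = 0 - 39 ≡ 19; y = λ·(16 - 19) - 7 ≡ 22. → (19, 22)
4G: (19, 22) + (23, 7). λ = (7 - 22)/(23 - 19) ≡ 14/4 mod 29. 4⁻¹ ≡ 22 (mod 29), so λ ≡ 18.
  x = λ² - 19 - 23 = 324 - 42 ≡ 21; y = λ·(19 - 21) - 22 ≡ 0. → (21, 0)
5G: (21, 0) + (23, 7). λ = (7 - 0)/(23 - 21) ≡ 7/2 mod 29. 2⁻¹ ≡ 15 (mod 29) since 2·15 = 30 ≡ 1, so λ ≡ 18.
  x = λ² - 21 - 23 = 324 - 44 ≡ 19; y = λ·(21 - 19) - 0 ≡ 7. → (19, 7)
6G: (19, 7) + (23, 7). λ = (7 - 7)/(23 - 19) ≡ 0/4 mod 29. 4⁻¹ ≡ 22 (mod 29), so λ ≡ 0.
  x = λ² - 19 - 23 = 0 - 42 ≡ 16; y = λ·(19 - 16) - 7 ≡ 22. → (16, 22)

(16, 22)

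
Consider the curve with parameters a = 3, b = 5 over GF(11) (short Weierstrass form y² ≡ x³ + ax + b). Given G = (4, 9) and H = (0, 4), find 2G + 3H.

(4, 9)

First 2G:
Repeated addition: build up to 2G.
2G: tangent at (4, 9): λ = (3·4² + 3)/(2·9) ≡ 7/7. 7⁻¹ ≡ 8 (mod 11), so λ ≡ 7·8 ≡ 1.
  x = λ² - 4 - 4 = 1 - 8 ≡ 4; y = λ·(4 - 4) - 9 ≡ 2. → (4, 2)
2G = (4, 2).
Next 3H:
Repeated addition: build up to 3H.
2H: tangent at (0, 4): λ = (3·0² + 3)/(2·4) ≡ 3/8. 8⁻¹ ≡ 7 (mod 11), so λ ≡ 3·7 ≡ 10.
  x = λ² - 0 - 0 = 100 - 0 ≡ 1; y = λ·(0 - 1) - 4 ≡ 8. → (1, 8)
3H: (1, 8) + (0, 4). λ = (4 - 8)/(0 - 1) ≡ 7/10 mod 11. 10⁻¹ ≡ 10 (mod 11), so λ ≡ 4.
  x = λ² - 1 - 0 = 16 - 1 ≡ 4; y = λ·(1 - 4) - 8 ≡ 2. → (4, 2)
3H = (4, 2).
Finally 2G + 3H:
tangent at (4, 2): λ = (3·4² + 3)/(2·2) ≡ 7/4. 4⁻¹ ≡ 3 (mod 11) since 4·3 = 12 ≡ 1, so λ ≡ 7·3 ≡ 10.
  x = λ² - 4 - 4 = 100 - 8 ≡ 4; y = λ·(4 - 4) - 2 ≡ 9. → (4, 9)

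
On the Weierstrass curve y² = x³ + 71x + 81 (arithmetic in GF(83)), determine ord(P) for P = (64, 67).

3

2P: tangent at (64, 67): λ = (3·64² + 71)/(2·67) ≡ 75/51. 51⁻¹ ≡ 70 (mod 83), so λ ≡ 75·70 ≡ 21.
  x = λ² - 64 - 64 = 441 - 128 ≡ 64; y = λ·(64 - 64) - 67 ≡ 16. → (64, 16)
3P: (64, 16) + (64, 67): same x and y₁ ≡ -y₂, so the sum is ∞.
3P = ∞, so the order is 3.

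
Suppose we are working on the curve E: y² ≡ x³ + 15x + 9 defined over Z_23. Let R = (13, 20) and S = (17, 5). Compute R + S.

(20, 12)

(13, 20) + (17, 5). λ = (5 - 20)/(17 - 13) ≡ 8/4 mod 23. 4⁻¹ ≡ 6 (mod 23), so λ ≡ 2.
  x = λ² - 13 - 17 = 4 - 30 ≡ 20; y = λ·(13 - 20) - 20 ≡ 12. → (20, 12)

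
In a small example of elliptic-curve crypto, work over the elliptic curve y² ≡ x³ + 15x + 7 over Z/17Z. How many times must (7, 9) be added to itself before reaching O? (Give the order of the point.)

11

2P: tangent at (7, 9): λ = (3·7² + 15)/(2·9) ≡ 9/1. 1⁻¹ ≡ 1 (mod 17), so λ ≡ 9·1 ≡ 9.
  x = λ² - 7 - 7 = 81 - 14 ≡ 16; y = λ·(7 - 16) - 9 ≡ 12. → (16, 12)
3P: (16, 12) + (7, 9). λ = (9 - 12)/(7 - 16) ≡ 14/8 mod 17. 8⁻¹ ≡ 15 (mod 17), so λ ≡ 6.
  x = λ² - 16 - 7 = 36 - 23 ≡ 13; y = λ·(16 - 13) - 12 ≡ 6. → (13, 6)
4P: (13, 6) + (7, 9). λ = (9 - 6)/(7 - 13) ≡ 3/11 mod 17. 11⁻¹ ≡ 14 (mod 17) since 11·14 = 154 ≡ 1, so λ ≡ 8.
  x = λ² - 13 - 7 = 64 - 20 ≡ 10; y = λ·(13 - 10) - 6 ≡ 1. → (10, 1)
5P: (10, 1) + (7, 9). λ = (9 - 1)/(7 - 10) ≡ 8/14 mod 17. 14⁻¹ ≡ 11 (mod 17), so λ ≡ 3.
  x = λ² - 10 - 7 = 9 - 17 ≡ 9; y = λ·(10 - 9) - 1 ≡ 2. → (9, 2)
6P: (9, 2) + (7, 9). λ = (9 - 2)/(7 - 9) ≡ 7/15 mod 17. 15⁻¹ ≡ 8 (mod 17), so λ ≡ 5.
  x = λ² - 9 - 7 = 25 - 16 ≡ 9; y = λ·(9 - 9) - 2 ≡ 15. → (9, 15)
7P: (9, 15) + (7, 9). λ = (9 - 15)/(7 - 9) ≡ 11/15 mod 17. 15⁻¹ ≡ 8 (mod 17) since 15·8 = 120 ≡ 1, so λ ≡ 3.
  x = λ² - 9 - 7 = 9 - 16 ≡ 10; y = λ·(9 - 10) - 15 ≡ 16. → (10, 16)
8P: (10, 16) + (7, 9). λ = (9 - 16)/(7 - 10) ≡ 10/14 mod 17. 14⁻¹ ≡ 11 (mod 17) since 14·11 = 154 ≡ 1, so λ ≡ 8.
  x = λ² - 10 - 7 = 64 - 17 ≡ 13; y = λ·(10 - 13) - 16 ≡ 11. → (13, 11)
9P: (13, 11) + (7, 9). λ = (9 - 11)/(7 - 13) ≡ 15/11 mod 17. 11⁻¹ ≡ 14 (mod 17) since 11·14 = 154 ≡ 1, so λ ≡ 6.
  x = λ² - 13 - 7 = 36 - 20 ≡ 16; y = λ·(13 - 16) - 11 ≡ 5. → (16, 5)
10P: (16, 5) + (7, 9). λ = (9 - 5)/(7 - 16) ≡ 4/8 mod 17. 8⁻¹ ≡ 15 (mod 17) since 8·15 = 120 ≡ 1, so λ ≡ 9.
  x = λ² - 16 - 7 = 81 - 23 ≡ 7; y = λ·(16 - 7) - 5 ≡ 8. → (7, 8)
11P: (7, 8) + (7, 9): same x and y₁ ≡ -y₂, so the sum is O.
11P = O, so the order is 11.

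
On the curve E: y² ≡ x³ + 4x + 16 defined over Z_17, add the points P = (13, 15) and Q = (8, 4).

(13, 15) + (8, 4). λ = (4 - 15)/(8 - 13) ≡ 6/12 mod 17. 12⁻¹ ≡ 10 (mod 17), so λ ≡ 9.
  x = λ² - 13 - 8 = 81 - 21 ≡ 9; y = λ·(13 - 9) - 15 ≡ 4. → (9, 4)

(9, 4)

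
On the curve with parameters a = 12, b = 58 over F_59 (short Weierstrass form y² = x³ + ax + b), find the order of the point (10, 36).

2P: tangent at (10, 36): λ = (3·10² + 12)/(2·36) ≡ 17/13. 13⁻¹ ≡ 50 (mod 59) since 13·50 = 650 ≡ 1, so λ ≡ 17·50 ≡ 24.
  x = λ² - 10 - 10 = 576 - 20 ≡ 25; y = λ·(10 - 25) - 36 ≡ 17. → (25, 17)
3P: (25, 17) + (10, 36). λ = (36 - 17)/(10 - 25) ≡ 19/44 mod 59. 44⁻¹ ≡ 55 (mod 59) since 44·55 = 2420 ≡ 1, so λ ≡ 42.
  x = λ² - 25 - 10 = 1764 - 35 ≡ 18; y = λ·(25 - 18) - 17 ≡ 41. → (18, 41)
4P: (18, 41) + (10, 36). λ = (36 - 41)/(10 - 18) ≡ 54/51 mod 59. 51⁻¹ ≡ 22 (mod 59) since 51·22 = 1122 ≡ 1, so λ ≡ 8.
  x = λ² - 18 - 10 = 64 - 28 ≡ 36; y = λ·(18 - 36) - 41 ≡ 51. → (36, 51)
5P: (36, 51) + (10, 36). λ = (36 - 51)/(10 - 36) ≡ 44/33 mod 59. 33⁻¹ ≡ 34 (mod 59), so λ ≡ 21.
  x = λ² - 36 - 10 = 441 - 46 ≡ 41; y = λ·(36 - 41) - 51 ≡ 21. → (41, 21)
6P: (41, 21) + (10, 36). λ = (36 - 21)/(10 - 41) ≡ 15/28 mod 59. 28⁻¹ ≡ 19 (mod 59), so λ ≡ 49.
  x = λ² - 41 - 10 = 2401 - 51 ≡ 49; y = λ·(41 - 49) - 21 ≡ 0. → (49, 0)
7P: (49, 0) + (10, 36). λ = (36 - 0)/(10 - 49) ≡ 36/20 mod 59. 20⁻¹ ≡ 3 (mod 59), so λ ≡ 49.
  x = λ² - 49 - 10 = 2401 - 59 ≡ 41; y = λ·(49 - 41) - 0 ≡ 38. → (41, 38)
8P: (41, 38) + (10, 36). λ = (36 - 38)/(10 - 41) ≡ 57/28 mod 59. 28⁻¹ ≡ 19 (mod 59), so λ ≡ 21.
  x = λ² - 41 - 10 = 441 - 51 ≡ 36; y = λ·(41 - 36) - 38 ≡ 8. → (36, 8)
9P: (36, 8) + (10, 36). λ = (36 - 8)/(10 - 36) ≡ 28/33 mod 59. 33⁻¹ ≡ 34 (mod 59), so λ ≡ 8.
  x = λ² - 36 - 10 = 64 - 46 ≡ 18; y = λ·(36 - 18) - 8 ≡ 18. → (18, 18)
10P: (18, 18) + (10, 36). λ = (36 - 18)/(10 - 18) ≡ 18/51 mod 59. 51⁻¹ ≡ 22 (mod 59) since 51·22 = 1122 ≡ 1, so λ ≡ 42.
  x = λ² - 18 - 10 = 1764 - 28 ≡ 25; y = λ·(18 - 25) - 18 ≡ 42. → (25, 42)
11P: (25, 42) + (10, 36). λ = (36 - 42)/(10 - 25) ≡ 53/44 mod 59. 44⁻¹ ≡ 55 (mod 59), so λ ≡ 24.
  x = λ² - 25 - 10 = 576 - 35 ≡ 10; y = λ·(25 - 10) - 42 ≡ 23. → (10, 23)
12P: (10, 23) + (10, 36): same x and y₁ ≡ -y₂, so the sum is O.
12P = O, so the order is 12.

12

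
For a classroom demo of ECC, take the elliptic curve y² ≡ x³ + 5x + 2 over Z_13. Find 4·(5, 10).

(5, 3)

Write Q = (5, 10).
Double-and-add on 4 = (100)₂. Start with Q = (5, 10) for the leading 1-bit.
double: tangent at (5, 10): λ = (3·5² + 5)/(2·10) ≡ 2/7. 7⁻¹ ≡ 2 (mod 13), so λ ≡ 2·2 ≡ 4.
  x = λ² - 5 - 5 = 16 - 10 ≡ 6; y = λ·(5 - 6) - 10 ≡ 12. → (6, 12)
double: tangent at (6, 12): λ = (3·6² + 5)/(2·12) ≡ 9/11. 11⁻¹ ≡ 6 (mod 13) since 11·6 = 66 ≡ 1, so λ ≡ 9·6 ≡ 2.
  x = λ² - 6 - 6 = 4 - 12 ≡ 5; y = λ·(6 - 5) - 12 ≡ 3. → (5, 3)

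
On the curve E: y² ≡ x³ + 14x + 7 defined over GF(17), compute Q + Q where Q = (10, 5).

(16, 14)

tangent at (10, 5): λ = (3·10² + 14)/(2·5) ≡ 8/10. 10⁻¹ ≡ 12 (mod 17), so λ ≡ 8·12 ≡ 11.
  x = λ² - 10 - 10 = 121 - 20 ≡ 16; y = λ·(10 - 16) - 5 ≡ 14. → (16, 14)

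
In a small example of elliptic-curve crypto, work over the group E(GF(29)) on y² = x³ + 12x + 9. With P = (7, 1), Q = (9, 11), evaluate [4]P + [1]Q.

First 4P:
Double-and-add on 4 = (100)₂. Start with P = (7, 1) for the leading 1-bit.
double: tangent at (7, 1): λ = (3·7² + 12)/(2·1) ≡ 14/2. 2⁻¹ ≡ 15 (mod 29) since 2·15 = 30 ≡ 1, so λ ≡ 14·15 ≡ 7.
  x = λ² - 7 - 7 = 49 - 14 ≡ 6; y = λ·(7 - 6) - 1 ≡ 6. → (6, 6)
double: tangent at (6, 6): λ = (3·6² + 12)/(2·6) ≡ 4/12. 12⁻¹ ≡ 17 (mod 29), so λ ≡ 4·17 ≡ 10.
  x = λ² - 6 - 6 = 100 - 12 ≡ 1; y = λ·(6 - 1) - 6 ≡ 15. → (1, 15)
4P = (1, 15).
Finally 4P + Q:
(1, 15) + (9, 11). λ = (11 - 15)/(9 - 1) ≡ 25/8 mod 29. 8⁻¹ ≡ 11 (mod 29), so λ ≡ 14.
  x = λ² - 1 - 9 = 196 - 10 ≡ 12; y = λ·(1 - 12) - 15 ≡ 5. → (12, 5)

(12, 5)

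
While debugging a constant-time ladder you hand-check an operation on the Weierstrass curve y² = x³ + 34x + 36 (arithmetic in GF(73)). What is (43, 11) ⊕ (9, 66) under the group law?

(43, 11) + (9, 66). λ = (66 - 11)/(9 - 43) ≡ 55/39 mod 73. 39⁻¹ ≡ 15 (mod 73) since 39·15 = 585 ≡ 1, so λ ≡ 22.
  x = λ² - 43 - 9 = 484 - 52 ≡ 67; y = λ·(43 - 67) - 11 ≡ 45. → (67, 45)

(67, 45)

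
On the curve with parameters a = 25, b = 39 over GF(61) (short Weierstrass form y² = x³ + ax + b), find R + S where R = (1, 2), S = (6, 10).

(1, 2) + (6, 10). λ = (10 - 2)/(6 - 1) ≡ 8/5 mod 61. 5⁻¹ ≡ 49 (mod 61), so λ ≡ 26.
  x = λ² - 1 - 6 = 676 - 7 ≡ 59; y = λ·(1 - 59) - 2 ≡ 15. → (59, 15)

(59, 15)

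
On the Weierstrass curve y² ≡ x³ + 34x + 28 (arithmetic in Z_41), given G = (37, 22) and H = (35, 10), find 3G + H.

First 3G:
Repeated addition: build up to 3G.
2G: tangent at (37, 22): λ = (3·37² + 34)/(2·22) ≡ 0/3. 3⁻¹ ≡ 14 (mod 41) since 3·14 = 42 ≡ 1, so λ ≡ 0·14 ≡ 0.
  x = λ² - 37 - 37 = 0 - 74 ≡ 8; y = λ·(37 - 8) - 22 ≡ 19. → (8, 19)
3G: (8, 19) + (37, 22). λ = (22 - 19)/(37 - 8) ≡ 3/29 mod 41. 29⁻¹ ≡ 17 (mod 41), so λ ≡ 10.
  x = λ² - 8 - 37 = 100 - 45 ≡ 14; y = λ·(8 - 14) - 19 ≡ 3. → (14, 3)
3G = (14, 3).
Finally 3G + H:
(14, 3) + (35, 10). λ = (10 - 3)/(35 - 14) ≡ 7/21 mod 41. 21⁻¹ ≡ 2 (mod 41), so λ ≡ 14.
  x = λ² - 14 - 35 = 196 - 49 ≡ 24; y = λ·(14 - 24) - 3 ≡ 21. → (24, 21)

(24, 21)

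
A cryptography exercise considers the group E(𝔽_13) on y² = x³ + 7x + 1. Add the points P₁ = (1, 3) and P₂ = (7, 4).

(9, 0)

(1, 3) + (7, 4). λ = (4 - 3)/(7 - 1) ≡ 1/6 mod 13. 6⁻¹ ≡ 11 (mod 13), so λ ≡ 11.
  x = λ² - 1 - 7 = 121 - 8 ≡ 9; y = λ·(1 - 9) - 3 ≡ 0. → (9, 0)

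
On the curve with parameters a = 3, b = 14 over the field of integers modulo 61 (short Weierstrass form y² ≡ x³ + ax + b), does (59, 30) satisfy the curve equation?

no

y² = 30² ≡ 46; x³ + 3x + 14 = 205570 ≡ 0 (mod 61). 46 ≠ 0.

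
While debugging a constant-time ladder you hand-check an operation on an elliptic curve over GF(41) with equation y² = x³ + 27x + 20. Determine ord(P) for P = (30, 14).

2P: tangent at (30, 14): λ = (3·30² + 27)/(2·14) ≡ 21/28. 28⁻¹ ≡ 22 (mod 41), so λ ≡ 21·22 ≡ 11.
  x = λ² - 30 - 30 = 121 - 60 ≡ 20; y = λ·(30 - 20) - 14 ≡ 14. → (20, 14)
3P: (20, 14) + (30, 14). λ = (14 - 14)/(30 - 20) ≡ 0/10 mod 41. 10⁻¹ ≡ 37 (mod 41), so λ ≡ 0.
  x = λ² - 20 - 30 = 0 - 50 ≡ 32; y = λ·(20 - 32) - 14 ≡ 27. → (32, 27)
4P: (32, 27) + (30, 14). λ = (14 - 27)/(30 - 32) ≡ 28/39 mod 41. 39⁻¹ ≡ 20 (mod 41) since 39·20 = 780 ≡ 1, so λ ≡ 27.
  x = λ² - 32 - 30 = 729 - 62 ≡ 11; y = λ·(32 - 11) - 27 ≡ 7. → (11, 7)
5P: (11, 7) + (30, 14). λ = (14 - 7)/(30 - 11) ≡ 7/19 mod 41. 19⁻¹ ≡ 13 (mod 41), so λ ≡ 9.
  x = λ² - 11 - 30 = 81 - 41 ≡ 40; y = λ·(11 - 40) - 7 ≡ 19. → (40, 19)
6P: (40, 19) + (30, 14). λ = (14 - 19)/(30 - 40) ≡ 36/31 mod 41. 31⁻¹ ≡ 4 (mod 41), so λ ≡ 21.
  x = λ² - 40 - 30 = 441 - 70 ≡ 2; y = λ·(40 - 2) - 19 ≡ 0. → (2, 0)
7P: (2, 0) + (30, 14). λ = (14 - 0)/(30 - 2) ≡ 14/28 mod 41. 28⁻¹ ≡ 22 (mod 41) since 28·22 = 616 ≡ 1, so λ ≡ 21.
  x = λ² - 2 - 30 = 441 - 32 ≡ 40; y = λ·(2 - 40) - 0 ≡ 22. → (40, 22)
8P: (40, 22) + (30, 14). λ = (14 - 22)/(30 - 40) ≡ 33/31 mod 41. 31⁻¹ ≡ 4 (mod 41) since 31·4 = 124 ≡ 1, so λ ≡ 9.
  x = λ² - 40 - 30 = 81 - 70 ≡ 11; y = λ·(40 - 11) - 22 ≡ 34. → (11, 34)
9P: (11, 34) + (30, 14). λ = (14 - 34)/(30 - 11) ≡ 21/19 mod 41. 19⁻¹ ≡ 13 (mod 41), so λ ≡ 27.
  x = λ² - 11 - 30 = 729 - 41 ≡ 32; y = λ·(11 - 32) - 34 ≡ 14. → (32, 14)
10P: (32, 14) + (30, 14). λ = (14 - 14)/(30 - 32) ≡ 0/39 mod 41. 39⁻¹ ≡ 20 (mod 41) since 39·20 = 780 ≡ 1, so λ ≡ 0.
  x = λ² - 32 - 30 = 0 - 62 ≡ 20; y = λ·(32 - 20) - 14 ≡ 27. → (20, 27)
11P: (20, 27) + (30, 14). λ = (14 - 27)/(30 - 20) ≡ 28/10 mod 41. 10⁻¹ ≡ 37 (mod 41), so λ ≡ 11.
  x = λ² - 20 - 30 = 121 - 50 ≡ 30; y = λ·(20 - 30) - 27 ≡ 27. → (30, 27)
12P: (30, 27) + (30, 14): same x and y₁ ≡ -y₂, so the sum is 𝒪.
12P = 𝒪, so the order is 12.

12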